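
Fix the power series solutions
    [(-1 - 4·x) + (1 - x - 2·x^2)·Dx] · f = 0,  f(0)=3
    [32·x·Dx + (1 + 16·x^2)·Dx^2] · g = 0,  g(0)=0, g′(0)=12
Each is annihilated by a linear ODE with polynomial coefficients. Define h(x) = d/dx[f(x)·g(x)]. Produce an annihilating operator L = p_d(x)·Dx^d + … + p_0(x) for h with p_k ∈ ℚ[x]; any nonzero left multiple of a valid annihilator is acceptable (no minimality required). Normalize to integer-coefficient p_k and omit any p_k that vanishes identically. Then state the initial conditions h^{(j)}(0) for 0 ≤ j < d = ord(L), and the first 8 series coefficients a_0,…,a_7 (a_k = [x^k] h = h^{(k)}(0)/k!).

f: a_k = 3, 3, 9, 15, 33, 63, 129, 255, …
g: a_k = 0, 12, 0, -64, 0, 3072/5, 0, -49152/7, …
f·g: L₀ = L_f ⊗_s L_g, ord ≤ 1·2.
h=h₀': d/dx-closure on L₀ ⇒ L.
L = (-36 + 2880·x^2 + 6144·x^3 + 18432·x^4) + (11 + 60·x - 144·x^2 - 64·x^3 + 6144·x^4 + 12288·x^5)·Dx + (-1 - 7·x - 54·x^2 - 48·x^3 - 512·x^4 + 1024·x^5 + 1536·x^6)·Dx^2  (order 2).
h: a_k = 36, 72, -252, -48, 8316, 49176/5, -563484/5, -717984/7, …
ICs: h(0) = 36, h′(0) = 72.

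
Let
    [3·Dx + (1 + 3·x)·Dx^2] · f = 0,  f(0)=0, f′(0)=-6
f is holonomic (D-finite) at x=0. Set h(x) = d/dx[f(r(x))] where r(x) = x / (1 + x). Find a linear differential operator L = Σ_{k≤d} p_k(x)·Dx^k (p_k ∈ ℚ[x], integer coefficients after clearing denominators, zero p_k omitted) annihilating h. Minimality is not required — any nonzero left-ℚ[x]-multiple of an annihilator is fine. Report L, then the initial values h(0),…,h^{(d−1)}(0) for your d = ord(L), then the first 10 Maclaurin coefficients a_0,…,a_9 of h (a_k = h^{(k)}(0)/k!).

f: a_k = 0, -6, 9, -18, 81/2, -486/5, 243, -4374/7, 6561/4, -4374, …
h₀=f(r): pull back L_f along r ⇒ L₀.
h=h₀': d/dx-closure on L₀ ⇒ L.
L = (5 + 8·x) + (1 + 5·x + 4·x^2)·Dx  (order 1).
h: a_k = -6, 30, -126, 510, -2046, 8190, -32766, 131070, -524286, 2097150, …
ICs: h(0) = -6.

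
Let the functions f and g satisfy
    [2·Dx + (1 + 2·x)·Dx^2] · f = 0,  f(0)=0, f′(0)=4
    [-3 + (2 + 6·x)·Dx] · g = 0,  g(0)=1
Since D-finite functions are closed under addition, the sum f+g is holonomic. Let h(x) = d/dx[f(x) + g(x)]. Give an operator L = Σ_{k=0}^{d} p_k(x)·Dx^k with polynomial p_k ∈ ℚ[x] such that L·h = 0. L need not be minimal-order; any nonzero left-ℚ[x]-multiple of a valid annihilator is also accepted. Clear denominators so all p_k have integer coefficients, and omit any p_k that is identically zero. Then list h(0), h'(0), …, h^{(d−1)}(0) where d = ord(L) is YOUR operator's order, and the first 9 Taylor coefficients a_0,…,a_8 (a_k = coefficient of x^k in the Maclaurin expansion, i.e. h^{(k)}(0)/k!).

L = (-6 + 36·x) + (5 + 84·x + 180·x^2)·Dx + (2 + 22·x + 72·x^2 + 72·x^3)·Dx^2  (order 2).
h: a_k = 11/2, -41/4, 337/16, -1429/32, 24889/256, -111463/512, 1029485/2048, -4911821/4096, 193768969/65536, …
ICs: h(0) = 11/2, h′(0) = -41/4.

f: a_k = 0, 4, -4, 16/3, -8, 64/5, -64/3, 256/7, -64, …
g: a_k = 1, 3/2, -9/8, 27/16, -405/128, 1701/256, -15309/1024, 72171/2048, -2814669/32768, …
Sum ⇒ L₀ = lclm(L_f,L_g) in ℚ(x)⟨Dx⟩.
h₀' ⇒ L via d/dx closure of L₀.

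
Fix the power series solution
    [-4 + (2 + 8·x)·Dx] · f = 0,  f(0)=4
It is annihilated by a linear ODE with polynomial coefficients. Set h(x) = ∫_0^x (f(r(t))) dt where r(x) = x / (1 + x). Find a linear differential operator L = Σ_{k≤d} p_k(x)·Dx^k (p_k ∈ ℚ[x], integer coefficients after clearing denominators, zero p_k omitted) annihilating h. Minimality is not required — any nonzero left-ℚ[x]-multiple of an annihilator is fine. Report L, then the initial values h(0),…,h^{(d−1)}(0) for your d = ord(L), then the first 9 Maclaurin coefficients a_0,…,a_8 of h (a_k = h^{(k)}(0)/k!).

L = -2·Dx + (1 + 6·x + 5·x^2)·Dx^2  (order 2).
h: a_k = 0, 4, 4, -16/3, 10, -24, 68, -1504/7, 731, …
ICs: h(0) = 0, h′(0) = 4.

f: a_k = 4, 8, -8, 16, -40, 112, -336, 1056, -3432, …
L₀ from L_f via x↦r, Dx↦r'^{-1}Dx.
∫: right-multiply L₀ by Dx.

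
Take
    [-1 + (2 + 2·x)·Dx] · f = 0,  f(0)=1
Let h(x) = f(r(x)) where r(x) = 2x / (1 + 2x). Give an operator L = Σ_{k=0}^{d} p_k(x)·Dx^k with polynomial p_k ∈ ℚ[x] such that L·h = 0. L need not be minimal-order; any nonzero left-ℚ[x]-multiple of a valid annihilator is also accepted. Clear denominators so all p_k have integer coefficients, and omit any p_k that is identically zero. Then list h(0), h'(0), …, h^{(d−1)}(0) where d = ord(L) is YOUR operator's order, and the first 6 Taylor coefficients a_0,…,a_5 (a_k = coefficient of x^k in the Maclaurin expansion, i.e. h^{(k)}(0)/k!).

f: a_k = 1, 1/2, -1/8, 1/16, -5/128, 7/256, …
f∘r: x↦r, Dx↦Dx/r' in L_f ⇒ L₀.
L = -1 + (1 + 6·x + 8·x^2)·Dx  (order 1).
h: a_k = 1, 1, -5/2, 13/2, -141/8, 399/8, …
ICs: h(0) = 1.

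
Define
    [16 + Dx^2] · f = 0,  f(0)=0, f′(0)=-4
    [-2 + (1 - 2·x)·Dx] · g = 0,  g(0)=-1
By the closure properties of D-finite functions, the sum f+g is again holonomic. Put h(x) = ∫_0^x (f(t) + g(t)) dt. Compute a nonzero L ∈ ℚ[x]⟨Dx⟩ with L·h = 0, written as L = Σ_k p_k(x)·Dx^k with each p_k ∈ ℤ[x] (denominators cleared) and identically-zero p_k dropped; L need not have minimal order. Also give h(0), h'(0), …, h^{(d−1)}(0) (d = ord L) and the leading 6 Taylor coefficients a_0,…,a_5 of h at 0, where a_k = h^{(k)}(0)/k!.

f: a_k = 0, -4, 0, 32/3, 0, -128/15, …
g: a_k = -1, -2, -4, -8, -16, -32, …
h₀=f+g: left-lcm gives L₀, ord ≤ 3.
h=∫h₀ ⇒ L = L₀·Dx.
L = (-160 + 256·x - 256·x^2)·Dx + (48 - 224·x + 384·x^2 - 256·x^3)·Dx^2 + (-10 + 16·x - 16·x^2)·Dx^3 + (3 - 14·x + 24·x^2 - 16·x^3)·Dx^4  (order 4).
h: a_k = 0, -1, -3, -4/3, 2/3, -16/5, …
ICs: h(0) = 0, h′(0) = -1, h′′(0) = -6, h′′′(0) = -8.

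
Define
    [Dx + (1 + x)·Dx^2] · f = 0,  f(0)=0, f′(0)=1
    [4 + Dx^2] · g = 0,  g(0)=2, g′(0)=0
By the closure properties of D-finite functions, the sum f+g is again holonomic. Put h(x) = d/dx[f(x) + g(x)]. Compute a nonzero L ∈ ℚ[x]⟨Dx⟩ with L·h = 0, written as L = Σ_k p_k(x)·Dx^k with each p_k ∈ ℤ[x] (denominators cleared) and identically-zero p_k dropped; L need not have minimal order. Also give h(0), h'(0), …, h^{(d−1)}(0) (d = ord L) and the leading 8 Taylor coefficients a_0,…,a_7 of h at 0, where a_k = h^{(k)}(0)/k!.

L = (20 + 16·x + 8·x^2) + (12 + 28·x + 24·x^2 + 8·x^3)·Dx + (5 + 4·x + 2·x^2)·Dx^2 + (3 + 7·x + 6·x^2 + 2·x^3)·Dx^3  (order 3).
h: a_k = 1, -9, 1, 13/3, 1, -31/15, 1, -283/315, …
ICs: h(0) = 1, h′(0) = -9, h′′(0) = 2.

f: a_k = 0, 1, -1/2, 1/3, -1/4, 1/5, -1/6, 1/7, …
g: a_k = 2, 0, -4, 0, 4/3, 0, -8/45, 0, …
f+g: L₀ = lclm(L_f,L_g), ord ≤ 2+2.
h₀' ⇒ L via d/dx closure of L₀.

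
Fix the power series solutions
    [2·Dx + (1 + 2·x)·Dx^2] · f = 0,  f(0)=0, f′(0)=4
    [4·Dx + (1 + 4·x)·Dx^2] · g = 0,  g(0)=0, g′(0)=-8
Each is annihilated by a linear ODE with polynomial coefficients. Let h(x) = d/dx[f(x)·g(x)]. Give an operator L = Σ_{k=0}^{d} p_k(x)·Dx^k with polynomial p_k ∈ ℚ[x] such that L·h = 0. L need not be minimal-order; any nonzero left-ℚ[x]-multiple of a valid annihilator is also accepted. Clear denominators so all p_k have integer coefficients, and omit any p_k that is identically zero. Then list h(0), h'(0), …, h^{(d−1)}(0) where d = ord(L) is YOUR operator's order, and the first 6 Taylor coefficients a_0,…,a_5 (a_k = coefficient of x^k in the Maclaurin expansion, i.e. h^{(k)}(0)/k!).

f: a_k = 0, 4, -4, 16/3, -8, 64/5, …
g: a_k = 0, -8, 16, -128/3, 128, -2048/5, …
Product ⇒ symmetric product L₀, ord ≤ 4.
h=h₀': d/dx-closure on L₀ ⇒ L.
L = (160 + 768·x + 1024·x^2) + (264 + 2144·x + 5760·x^2 + 5120·x^3)·Dx + (64 + 720·x + 2976·x^2 + 5376·x^3 + 3584·x^4)·Dx^2 + (3 + 44·x + 252·x^2 + 704·x^3 + 960·x^4 + 512·x^5)·Dx^3  (order 3).
h: a_k = 0, -64, 288, -3328/3, 4160, -234752/15, …
ICs: h(0) = 0, h′(0) = -64, h′′(0) = 576.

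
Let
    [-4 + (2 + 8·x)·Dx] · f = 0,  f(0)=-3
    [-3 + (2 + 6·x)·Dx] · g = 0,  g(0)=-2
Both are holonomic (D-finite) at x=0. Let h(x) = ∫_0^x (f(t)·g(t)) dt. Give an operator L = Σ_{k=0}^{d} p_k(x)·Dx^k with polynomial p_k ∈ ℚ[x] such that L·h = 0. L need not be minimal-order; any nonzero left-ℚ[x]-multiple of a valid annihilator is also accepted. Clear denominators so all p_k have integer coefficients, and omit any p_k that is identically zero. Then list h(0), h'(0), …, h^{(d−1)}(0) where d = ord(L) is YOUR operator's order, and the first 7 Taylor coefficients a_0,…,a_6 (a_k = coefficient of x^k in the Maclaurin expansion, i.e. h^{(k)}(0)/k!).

f: a_k = -3, -6, 6, -12, 30, -84, 252, …
g: a_k = -2, -3, 9/4, -27/8, 405/64, -1701/128, 15309/512, …
L₀ := L_f ⊗_s L_g (sym. prod.), ord ≤ 1.
Integrate: L := L₀·Dx.
L = (-7 - 24·x)·Dx + (2 + 14·x + 24·x^2)·Dx^2  (order 2).
h: a_k = 0, 6, 21/2, -1/4, 21/32, -591/320, 1393/256, …
ICs: h(0) = 0, h′(0) = 6.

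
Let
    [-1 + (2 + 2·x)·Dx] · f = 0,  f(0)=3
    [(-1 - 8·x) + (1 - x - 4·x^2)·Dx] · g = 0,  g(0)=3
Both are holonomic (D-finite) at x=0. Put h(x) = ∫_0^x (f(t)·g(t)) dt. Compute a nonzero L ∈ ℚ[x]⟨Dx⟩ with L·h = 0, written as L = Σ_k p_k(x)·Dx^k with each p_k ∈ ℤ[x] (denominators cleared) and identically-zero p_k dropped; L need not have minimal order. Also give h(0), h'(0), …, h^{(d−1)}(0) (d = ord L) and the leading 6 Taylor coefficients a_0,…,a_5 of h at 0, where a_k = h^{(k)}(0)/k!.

f: a_k = 3, 3/2, -3/8, 3/16, -15/128, 21/256, …
g: a_k = 3, 3, 15, 27, 87, 195, …
h₀=f·g: eliminate ⇒ L₀, order ≤ 1·1.
Integrate: L := L₀·Dx.
L = (3 + 17·x + 12·x^2)·Dx + (-2 + 10·x^2 + 8·x^3)·Dx^2  (order 2).
h: a_k = 0, 9, 27/4, 129/8, 1647/64, 37899/640, …
ICs: h(0) = 0, h′(0) = 9.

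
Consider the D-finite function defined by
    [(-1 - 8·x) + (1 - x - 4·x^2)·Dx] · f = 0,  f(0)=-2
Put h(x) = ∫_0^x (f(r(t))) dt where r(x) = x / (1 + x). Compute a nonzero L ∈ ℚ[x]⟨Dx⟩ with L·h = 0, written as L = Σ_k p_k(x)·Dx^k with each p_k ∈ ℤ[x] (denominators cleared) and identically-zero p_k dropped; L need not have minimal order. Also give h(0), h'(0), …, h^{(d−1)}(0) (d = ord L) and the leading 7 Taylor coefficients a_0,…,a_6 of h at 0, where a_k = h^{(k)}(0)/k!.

L = (1 + 9·x)·Dx + (-1 - 2·x + 3·x^2 + 4·x^3)·Dx^2  (order 2).
h: a_k = 0, -2, -1, -8/3, 0, -32/5, 16/3, …
ICs: h(0) = 0, h′(0) = -2.

f: a_k = -2, -2, -10, -18, -58, -130, -362, …
f∘r: x↦r, Dx↦Dx/r' in L_f ⇒ L₀.
∫: right-multiply L₀ by Dx.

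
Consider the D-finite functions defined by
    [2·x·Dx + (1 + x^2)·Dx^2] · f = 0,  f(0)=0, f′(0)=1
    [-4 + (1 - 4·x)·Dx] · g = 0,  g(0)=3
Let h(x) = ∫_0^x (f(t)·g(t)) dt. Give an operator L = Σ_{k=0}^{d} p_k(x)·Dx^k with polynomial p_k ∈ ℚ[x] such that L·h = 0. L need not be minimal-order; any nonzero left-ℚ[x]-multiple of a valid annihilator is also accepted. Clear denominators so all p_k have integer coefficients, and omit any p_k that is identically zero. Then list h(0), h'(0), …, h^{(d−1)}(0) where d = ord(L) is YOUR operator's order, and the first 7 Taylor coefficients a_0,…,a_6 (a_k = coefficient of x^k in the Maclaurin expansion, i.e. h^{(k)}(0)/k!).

L = 8·x·Dx + (8 - 2·x + 16·x^2)·Dx^2 + (-1 + 4·x - x^2 + 4·x^3)·Dx^3  (order 3).
h: a_k = 0, 0, 3/2, 4, 47/4, 188/5, 3763/30, …
ICs: h(0) = 0, h′(0) = 0, h′′(0) = 3.

f: a_k = 0, 1, 0, -1/3, 0, 1/5, 0, …
g: a_k = 3, 12, 48, 192, 768, 3072, 12288, …
Product ⇒ symmetric product L₀, ord ≤ 2.
∫: right-multiply L₀ by Dx.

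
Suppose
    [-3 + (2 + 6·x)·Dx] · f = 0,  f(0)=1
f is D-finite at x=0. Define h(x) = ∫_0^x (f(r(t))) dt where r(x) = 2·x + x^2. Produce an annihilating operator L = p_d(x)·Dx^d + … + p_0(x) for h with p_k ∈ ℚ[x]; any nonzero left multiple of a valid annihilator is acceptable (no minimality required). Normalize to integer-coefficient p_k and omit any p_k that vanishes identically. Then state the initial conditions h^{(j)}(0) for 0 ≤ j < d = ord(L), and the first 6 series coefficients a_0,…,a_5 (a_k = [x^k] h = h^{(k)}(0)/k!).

L = (-3 - 3·x)·Dx + (1 + 6·x + 3·x^2)·Dx^2  (order 2).
h: a_k = 0, 1, 3/2, -1, 9/4, -63/10, …
ICs: h(0) = 0, h′(0) = 1.

f: a_k = 1, 3/2, -9/8, 27/16, -405/128, 1701/256, …
f∘r: x↦r, Dx↦Dx/r' in L_f ⇒ L₀.
Integrate: L := L₀·Dx.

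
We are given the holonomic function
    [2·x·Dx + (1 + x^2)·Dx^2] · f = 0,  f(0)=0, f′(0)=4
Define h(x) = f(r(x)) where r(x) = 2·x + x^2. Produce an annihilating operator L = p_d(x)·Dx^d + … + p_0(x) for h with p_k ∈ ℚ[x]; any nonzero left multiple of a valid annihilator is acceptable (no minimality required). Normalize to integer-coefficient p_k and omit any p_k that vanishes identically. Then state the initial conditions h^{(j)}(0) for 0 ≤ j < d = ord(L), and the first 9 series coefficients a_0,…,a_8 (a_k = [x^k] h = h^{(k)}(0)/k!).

f: a_k = 0, 4, 0, -4/3, 0, 4/5, 0, -4/7, 0, …
Change of var in L_f (x↦r) gives L₀.
L = (-1 + 8·x + 16·x^2 + 12·x^3 + 3·x^4)·Dx + (1 + x + 4·x^2 + 8·x^3 + 5·x^4 + x^5)·Dx^2  (order 2).
h: a_k = 0, 8, 4, -32/3, -16, 88/5, 188/3, -64/7, -224, …
ICs: h(0) = 0, h′(0) = 8.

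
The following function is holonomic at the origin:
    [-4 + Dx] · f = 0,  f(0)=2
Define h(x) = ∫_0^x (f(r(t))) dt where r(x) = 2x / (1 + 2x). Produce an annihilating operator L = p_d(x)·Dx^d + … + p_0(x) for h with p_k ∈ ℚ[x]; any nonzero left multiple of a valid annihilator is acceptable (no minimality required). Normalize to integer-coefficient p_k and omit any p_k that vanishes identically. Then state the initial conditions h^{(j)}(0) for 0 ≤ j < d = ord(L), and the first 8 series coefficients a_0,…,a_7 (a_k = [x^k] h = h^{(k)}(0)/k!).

f: a_k = 2, 8, 16, 64/3, 64/3, 256/15, 512/45, 2048/315, …
L₀ from L_f via x↦r, Dx↦r'^{-1}Dx.
h=∫h₀ ⇒ L = L₀·Dx.
L = -8·Dx + (1 + 4·x + 4·x^2)·Dx^2  (order 2).
h: a_k = 0, 2, 8, 32/3, -16/3, -128/15, 896/45, -5632/315, …
ICs: h(0) = 0, h′(0) = 2.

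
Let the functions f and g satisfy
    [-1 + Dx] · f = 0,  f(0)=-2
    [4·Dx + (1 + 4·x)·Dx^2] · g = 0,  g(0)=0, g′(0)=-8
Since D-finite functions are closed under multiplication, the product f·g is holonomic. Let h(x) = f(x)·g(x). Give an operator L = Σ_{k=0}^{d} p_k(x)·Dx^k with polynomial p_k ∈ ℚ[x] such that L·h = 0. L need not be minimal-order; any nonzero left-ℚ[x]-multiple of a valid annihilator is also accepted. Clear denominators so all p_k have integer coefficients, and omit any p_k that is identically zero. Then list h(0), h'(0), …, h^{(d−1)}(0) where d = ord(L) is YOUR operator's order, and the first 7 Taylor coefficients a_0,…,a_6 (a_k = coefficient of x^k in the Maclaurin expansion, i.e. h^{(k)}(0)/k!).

f: a_k = -2, -2, -1, -1/3, -1/12, -1/60, -1/360, …
g: a_k = 0, -8, 16, -128/3, 128, -2048/5, 4096/3, …
f·g: L₀ = L_f ⊗_s L_g, ord ≤ 1·2.
L = (-3 + 4·x) + (2 - 8·x)·Dx + (1 + 4·x)·Dx^2  (order 2).
h: a_k = 0, 16, -16, 184/3, -184, 3006/5, -18238/9, …
ICs: h(0) = 0, h′(0) = 16.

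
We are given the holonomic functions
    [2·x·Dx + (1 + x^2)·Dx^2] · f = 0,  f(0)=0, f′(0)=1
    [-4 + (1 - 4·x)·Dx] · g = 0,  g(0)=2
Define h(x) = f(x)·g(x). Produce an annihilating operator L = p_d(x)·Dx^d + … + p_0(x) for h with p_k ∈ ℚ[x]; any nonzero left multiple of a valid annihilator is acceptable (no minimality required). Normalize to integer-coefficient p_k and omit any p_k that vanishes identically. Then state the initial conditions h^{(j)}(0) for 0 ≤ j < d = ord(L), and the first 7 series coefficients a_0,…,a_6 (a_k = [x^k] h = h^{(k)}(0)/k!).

L = 8·x + (8 - 2·x + 16·x^2)·Dx + (-1 + 4·x - x^2 + 4·x^3)·Dx^2  (order 2).
h: a_k = 0, 2, 8, 94/3, 376/3, 7526/15, 30104/15, …
ICs: h(0) = 0, h′(0) = 2.

f: a_k = 0, 1, 0, -1/3, 0, 1/5, 0, …
g: a_k = 2, 8, 32, 128, 512, 2048, 8192, …
Sym-product of L_f,L_g gives L₀ (≤ ord 2).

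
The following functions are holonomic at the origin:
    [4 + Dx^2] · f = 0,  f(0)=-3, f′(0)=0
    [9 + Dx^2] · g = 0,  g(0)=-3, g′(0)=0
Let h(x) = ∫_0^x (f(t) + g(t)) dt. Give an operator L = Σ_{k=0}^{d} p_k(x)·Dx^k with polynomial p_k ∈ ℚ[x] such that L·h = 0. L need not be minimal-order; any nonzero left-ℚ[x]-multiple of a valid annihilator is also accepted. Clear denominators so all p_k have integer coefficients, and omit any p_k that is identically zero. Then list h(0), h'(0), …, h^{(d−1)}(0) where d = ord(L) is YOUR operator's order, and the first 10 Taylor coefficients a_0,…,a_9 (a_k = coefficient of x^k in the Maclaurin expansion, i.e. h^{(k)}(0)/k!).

L = 36·Dx + 13·Dx^3 + Dx^5  (order 5).
h: a_k = 0, -6, 0, 13/2, 0, -97/40, 0, 793/1680, 0, -6817/120960, …
ICs: h(0) = 0, h′(0) = -6, h′′(0) = 0, h′′′(0) = 39, h′′′′(0) = 0.

f: a_k = -3, 0, 6, 0, -2, 0, 4/15, 0, -2/105, 0, …
g: a_k = -3, 0, 27/2, 0, -81/8, 0, 243/80, 0, -2187/4480, 0, …
Weyl lclm of L_f,L_g ⇒ L₀ (ord ≤ 4).
h=∫₀ˣh₀: take L = L₀·Dx.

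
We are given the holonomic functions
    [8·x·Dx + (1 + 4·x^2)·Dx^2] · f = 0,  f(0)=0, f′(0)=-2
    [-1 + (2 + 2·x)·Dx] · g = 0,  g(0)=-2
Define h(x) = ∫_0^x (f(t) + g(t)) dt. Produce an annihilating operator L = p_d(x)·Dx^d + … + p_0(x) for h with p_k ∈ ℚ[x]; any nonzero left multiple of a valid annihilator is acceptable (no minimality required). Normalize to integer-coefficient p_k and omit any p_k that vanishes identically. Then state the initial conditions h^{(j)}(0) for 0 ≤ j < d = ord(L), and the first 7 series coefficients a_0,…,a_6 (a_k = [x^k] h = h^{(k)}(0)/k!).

L = (-16 - 40·x + 192·x^2 + 96·x^3)·Dx^2 + (-35 - 64·x + 328·x^2 + 768·x^3 + 336·x^4)·Dx^3 + (-2 + 30·x + 48·x^2 + 144·x^3 + 224·x^4 + 96·x^5)·Dx^4  (order 4).
h: a_k = 0, -2, -3/2, 1/12, 61/96, 1/64, -1377/1280, …
ICs: h(0) = 0, h′(0) = -2, h′′(0) = -3, h′′′(0) = 1/2.

f: a_k = 0, -2, 0, 8/3, 0, -32/5, 0, …
g: a_k = -2, -1, 1/4, -1/8, 5/64, -7/128, 21/512, …
Sum ⇒ L₀ = lclm(L_f,L_g) in ℚ(x)⟨Dx⟩.
h=∫h₀ ⇒ L = L₀·Dx.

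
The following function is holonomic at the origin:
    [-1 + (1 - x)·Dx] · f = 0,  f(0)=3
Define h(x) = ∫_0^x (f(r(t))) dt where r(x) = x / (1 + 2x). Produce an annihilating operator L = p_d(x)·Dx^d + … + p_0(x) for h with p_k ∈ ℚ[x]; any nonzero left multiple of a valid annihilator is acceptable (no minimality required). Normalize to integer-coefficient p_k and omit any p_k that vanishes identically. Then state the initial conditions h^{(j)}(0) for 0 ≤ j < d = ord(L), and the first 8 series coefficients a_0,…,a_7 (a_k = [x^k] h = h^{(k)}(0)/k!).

L = -Dx + (1 + 3·x + 2·x^2)·Dx^2  (order 2).
h: a_k = 0, 3, 3/2, -1, 3/4, -3/5, 1/2, -3/7, …
ICs: h(0) = 0, h′(0) = 3.

f: a_k = 3, 3, 3, 3, 3, 3, 3, 3, …
L₀ from L_f via x↦r, Dx↦r'^{-1}Dx.
Integrate: L := L₀·Dx.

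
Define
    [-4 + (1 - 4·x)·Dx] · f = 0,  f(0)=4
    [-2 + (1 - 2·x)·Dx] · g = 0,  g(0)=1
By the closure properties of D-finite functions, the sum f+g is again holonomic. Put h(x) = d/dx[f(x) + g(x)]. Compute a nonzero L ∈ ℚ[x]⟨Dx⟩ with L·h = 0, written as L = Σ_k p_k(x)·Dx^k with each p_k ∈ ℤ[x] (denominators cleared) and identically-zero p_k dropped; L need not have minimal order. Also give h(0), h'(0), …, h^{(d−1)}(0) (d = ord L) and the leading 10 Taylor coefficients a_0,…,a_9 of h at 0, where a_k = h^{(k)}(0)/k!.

f: a_k = 4, 16, 64, 256, 1024, 4096, 16384, 65536, 262144, 1048576, …
g: a_k = 1, 2, 4, 8, 16, 32, 64, 128, 256, 512, …
L₀ := lclm(L_f,L_g); ord L₀ ≤ 1+1.
Derive L from L₀ (diff closure).
L = 48 + (-18 + 48·x)·Dx + (1 - 6·x + 8·x^2)·Dx^2  (order 2).
h: a_k = 18, 136, 792, 4160, 20640, 98688, 459648, 2099200, 9441792, 41953280, …
ICs: h(0) = 18, h′(0) = 136.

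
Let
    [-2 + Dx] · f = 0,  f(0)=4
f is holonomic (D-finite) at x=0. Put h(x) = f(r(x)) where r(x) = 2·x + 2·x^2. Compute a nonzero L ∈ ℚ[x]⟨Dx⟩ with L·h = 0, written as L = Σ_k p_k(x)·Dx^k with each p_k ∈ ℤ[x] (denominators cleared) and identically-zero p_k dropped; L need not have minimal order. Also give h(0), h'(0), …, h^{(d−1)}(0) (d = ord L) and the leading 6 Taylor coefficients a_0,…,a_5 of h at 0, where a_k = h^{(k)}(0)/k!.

L = (-4 - 8·x) + Dx  (order 1).
h: a_k = 4, 16, 48, 320/3, 608/3, 1664/5, …
ICs: h(0) = 4.

f: a_k = 4, 8, 8, 16/3, 8/3, 16/15, …
h₀=f(r): pull back L_f along r ⇒ L₀.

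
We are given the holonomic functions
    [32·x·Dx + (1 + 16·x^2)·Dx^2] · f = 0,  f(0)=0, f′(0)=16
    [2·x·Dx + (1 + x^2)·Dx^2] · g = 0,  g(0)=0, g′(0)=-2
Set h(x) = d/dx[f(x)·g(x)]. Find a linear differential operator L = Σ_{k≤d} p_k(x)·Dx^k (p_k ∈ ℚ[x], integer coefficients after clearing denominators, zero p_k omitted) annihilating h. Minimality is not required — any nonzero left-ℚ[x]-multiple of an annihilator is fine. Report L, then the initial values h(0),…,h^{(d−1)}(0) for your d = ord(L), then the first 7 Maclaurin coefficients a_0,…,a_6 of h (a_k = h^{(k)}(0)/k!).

f: a_k = 0, 16, 0, -256/3, 0, 4096/5, 0, …
g: a_k = 0, -2, 0, 2/3, 0, -2/5, 0, …
Sym-product of L_f,L_g gives L₀ (≤ ord 4).
h=h₀': d/dx-closure on L₀ ⇒ L.
L = (-384·x - 10880·x^3 - 16384·x^5 + 34816·x^7 + 98304·x^9) + (-68 - 3916·x^2 - 19584·x^4 - 14336·x^6 + 121856·x^8 + 147456·x^10)·Dx + (-136·x - 2632·x^3 - 6528·x^5 + 16448·x^7 + 69632·x^9 + 49152·x^11)·Dx^2 + (-1 - 34·x^2 - 305·x^4 + 4880·x^8 + 8704·x^10 + 4096·x^12)·Dx^3  (order 3).
h: a_k = 0, -64, 0, 2176/3, 0, -153152/15, 0, …
ICs: h(0) = 0, h′(0) = -64, h′′(0) = 0.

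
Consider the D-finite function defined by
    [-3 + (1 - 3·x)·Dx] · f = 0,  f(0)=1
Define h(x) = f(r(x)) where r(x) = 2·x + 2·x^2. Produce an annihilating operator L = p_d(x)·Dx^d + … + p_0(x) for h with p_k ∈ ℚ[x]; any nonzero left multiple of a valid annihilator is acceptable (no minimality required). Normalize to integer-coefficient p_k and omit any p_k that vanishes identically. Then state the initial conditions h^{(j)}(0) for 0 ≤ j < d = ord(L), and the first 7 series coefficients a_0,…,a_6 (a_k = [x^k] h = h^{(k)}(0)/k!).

f: a_k = 1, 3, 9, 27, 81, 243, 729, …
f∘r: x↦r, Dx↦Dx/r' in L_f ⇒ L₀.
L = (6 + 12·x) + (-1 + 6·x + 6·x^2)·Dx  (order 1).
h: a_k = 1, 6, 42, 288, 1980, 13608, 93528, …
ICs: h(0) = 1.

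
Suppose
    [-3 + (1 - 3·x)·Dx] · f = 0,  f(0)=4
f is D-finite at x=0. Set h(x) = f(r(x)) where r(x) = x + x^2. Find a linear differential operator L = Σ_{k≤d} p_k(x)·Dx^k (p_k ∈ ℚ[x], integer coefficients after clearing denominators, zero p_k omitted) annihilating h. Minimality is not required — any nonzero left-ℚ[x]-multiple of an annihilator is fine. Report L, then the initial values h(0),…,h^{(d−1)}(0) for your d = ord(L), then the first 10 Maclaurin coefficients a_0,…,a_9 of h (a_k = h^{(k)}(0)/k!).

L = (3 + 6·x) + (-1 + 3·x + 3·x^2)·Dx  (order 1).
h: a_k = 4, 12, 48, 180, 684, 2592, 9828, 37260, 141264, 535572, …
ICs: h(0) = 4.

f: a_k = 4, 12, 36, 108, 324, 972, 2916, 8748, 26244, 78732, …
Change of var in L_f (x↦r) gives L₀.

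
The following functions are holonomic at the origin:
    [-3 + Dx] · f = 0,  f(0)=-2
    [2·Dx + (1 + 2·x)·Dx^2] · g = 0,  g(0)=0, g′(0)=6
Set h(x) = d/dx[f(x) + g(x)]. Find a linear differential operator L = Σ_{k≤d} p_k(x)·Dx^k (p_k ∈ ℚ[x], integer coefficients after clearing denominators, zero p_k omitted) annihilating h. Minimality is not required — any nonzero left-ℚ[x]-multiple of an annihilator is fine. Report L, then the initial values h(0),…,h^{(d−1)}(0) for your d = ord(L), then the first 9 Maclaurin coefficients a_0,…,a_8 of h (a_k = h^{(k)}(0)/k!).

L = (-42 - 36·x) + (-1 - 36·x - 36·x^2)·Dx + (5 + 16·x + 12·x^2)·Dx^2  (order 2).
h: a_k = 0, -30, -3, -75, 303/4, -4083/20, 15117/40, -215769/280, 3438453/2240, …
ICs: h(0) = 0, h′(0) = -30.

f: a_k = -2, -6, -9, -9, -27/4, -81/20, -81/40, -243/280, -729/2240, …
g: a_k = 0, 6, -6, 8, -12, 96/5, -32, 384/7, -96, …
L₀ := lclm(L_f,L_g); ord L₀ ≤ 1+2.
h=h₀': d/dx-closure on L₀ ⇒ L.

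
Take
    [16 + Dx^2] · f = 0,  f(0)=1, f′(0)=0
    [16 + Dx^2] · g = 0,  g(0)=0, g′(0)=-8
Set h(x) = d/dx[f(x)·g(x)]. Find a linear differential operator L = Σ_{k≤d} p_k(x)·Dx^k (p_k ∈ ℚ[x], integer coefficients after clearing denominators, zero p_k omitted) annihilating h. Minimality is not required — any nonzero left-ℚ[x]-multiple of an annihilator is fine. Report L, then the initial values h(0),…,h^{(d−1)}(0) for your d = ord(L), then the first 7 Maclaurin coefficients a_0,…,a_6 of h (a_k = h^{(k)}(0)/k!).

L = 64 + Dx^2  (order 2).
h: a_k = -8, 0, 256, 0, -4096/3, 0, 131072/45, …
ICs: h(0) = -8, h′(0) = 0.

f: a_k = 1, 0, -8, 0, 32/3, 0, -256/45, …
g: a_k = 0, -8, 0, 64/3, 0, -256/15, 0, …
Sym-product of L_f,L_g gives L₀ (≤ ord 4).
h₀' ⇒ L via d/dx closure of L₀.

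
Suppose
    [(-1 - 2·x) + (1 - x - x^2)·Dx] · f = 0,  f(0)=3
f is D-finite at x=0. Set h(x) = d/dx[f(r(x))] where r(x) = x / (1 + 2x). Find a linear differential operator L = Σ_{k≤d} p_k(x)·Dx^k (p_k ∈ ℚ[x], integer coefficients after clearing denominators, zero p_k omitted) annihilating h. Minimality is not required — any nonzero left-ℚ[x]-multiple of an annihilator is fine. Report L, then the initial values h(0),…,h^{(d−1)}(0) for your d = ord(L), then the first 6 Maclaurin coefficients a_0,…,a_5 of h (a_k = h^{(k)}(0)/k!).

f: a_k = 3, 3, 6, 9, 15, 24, …
h₀=f(r): pull back L_f along r ⇒ L₀.
h₀' ⇒ L via d/dx closure of L₀.
L = (-6·x - 18·x^2 - 16·x^3) + (-1 - 9·x - 27·x^2 - 30·x^3 - 8·x^4)·Dx  (order 1).
h: a_k = 3, 0, -9, 36, -120, 378, …
ICs: h(0) = 3.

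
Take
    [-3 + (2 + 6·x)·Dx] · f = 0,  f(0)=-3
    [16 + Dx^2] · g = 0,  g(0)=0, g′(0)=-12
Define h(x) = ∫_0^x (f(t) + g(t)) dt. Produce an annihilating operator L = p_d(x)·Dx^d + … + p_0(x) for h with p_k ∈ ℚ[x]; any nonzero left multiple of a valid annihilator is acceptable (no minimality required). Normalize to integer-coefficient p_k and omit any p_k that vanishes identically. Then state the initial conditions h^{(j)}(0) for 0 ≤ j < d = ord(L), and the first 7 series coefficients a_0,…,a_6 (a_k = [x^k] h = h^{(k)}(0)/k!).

f: a_k = -3, -9/2, 27/8, -81/16, 1215/128, -5103/256, 45927/1024, …
g: a_k = 0, -12, 0, 32, 0, -128/5, 0, …
Weyl lclm of L_f,L_g ⇒ L₀ (ord ≤ 3).
∫: right-multiply L₀ by Dx.
L = (-4368 - 18432·x - 27648·x^2)·Dx + (1760 + 17568·x + 55296·x^2 + 55296·x^3)·Dx^2 + (-273 - 1152·x - 1728·x^2)·Dx^3 + (110 + 1098·x + 3456·x^2 + 3456·x^3)·Dx^4  (order 4).
h: a_k = 0, -3, -33/4, 9/8, 431/64, 243/128, -58283/7680, …
ICs: h(0) = 0, h′(0) = -3, h′′(0) = -33/2, h′′′(0) = 27/4.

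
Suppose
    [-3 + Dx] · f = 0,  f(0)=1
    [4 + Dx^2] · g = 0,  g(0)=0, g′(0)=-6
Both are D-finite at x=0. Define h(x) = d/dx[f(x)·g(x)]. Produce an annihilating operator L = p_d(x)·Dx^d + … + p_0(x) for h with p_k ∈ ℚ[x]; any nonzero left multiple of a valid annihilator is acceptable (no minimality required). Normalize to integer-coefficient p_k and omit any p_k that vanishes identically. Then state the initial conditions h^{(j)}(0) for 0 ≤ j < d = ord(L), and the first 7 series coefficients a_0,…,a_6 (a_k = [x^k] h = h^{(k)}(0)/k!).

L = 13 - 6·Dx + Dx^2  (order 2).
h: a_k = -6, -36, -69, -60, -61/4, 207/10, 3277/120, …
ICs: h(0) = -6, h′(0) = -36.

f: a_k = 1, 3, 9/2, 9/2, 27/8, 81/40, 81/80, …
g: a_k = 0, -6, 0, 4, 0, -4/5, 0, …
Sym-product of L_f,L_g gives L₀ (≤ ord 2).
Derive L from L₀ (diff closure).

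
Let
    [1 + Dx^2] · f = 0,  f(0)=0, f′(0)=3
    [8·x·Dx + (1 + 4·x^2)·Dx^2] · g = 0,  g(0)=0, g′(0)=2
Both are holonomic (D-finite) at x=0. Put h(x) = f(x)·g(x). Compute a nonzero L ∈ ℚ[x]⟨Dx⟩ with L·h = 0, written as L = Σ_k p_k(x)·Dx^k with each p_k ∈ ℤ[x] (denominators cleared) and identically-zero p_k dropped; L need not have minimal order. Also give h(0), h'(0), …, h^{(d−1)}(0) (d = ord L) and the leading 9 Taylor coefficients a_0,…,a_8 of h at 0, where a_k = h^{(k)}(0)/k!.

L = (85 + 944·x^2 + 416·x^4 + 256·x^6 + 256·x^8) + (144·x + 704·x^3 + 768·x^5 + 1024·x^7)·Dx + (90 + 992·x^2 + 576·x^4 + 512·x^6 + 512·x^8)·Dx^2 + (144·x + 704·x^3 + 768·x^5 + 1024·x^7)·Dx^3 + (5 + 48·x^2 + 160·x^4 + 256·x^6 + 256·x^8)·Dx^4  (order 4).
h: a_k = 0, 0, 6, 0, -9, 0, 247/12, 0, -465/8, …
ICs: h(0) = 0, h′(0) = 0, h′′(0) = 12, h′′′(0) = 0.

f: a_k = 0, 3, 0, -1/2, 0, 1/40, 0, -1/1680, 0, …
g: a_k = 0, 2, 0, -8/3, 0, 32/5, 0, -128/7, 0, …
f·g: L₀ = L_f ⊗_s L_g, ord ≤ 2·2.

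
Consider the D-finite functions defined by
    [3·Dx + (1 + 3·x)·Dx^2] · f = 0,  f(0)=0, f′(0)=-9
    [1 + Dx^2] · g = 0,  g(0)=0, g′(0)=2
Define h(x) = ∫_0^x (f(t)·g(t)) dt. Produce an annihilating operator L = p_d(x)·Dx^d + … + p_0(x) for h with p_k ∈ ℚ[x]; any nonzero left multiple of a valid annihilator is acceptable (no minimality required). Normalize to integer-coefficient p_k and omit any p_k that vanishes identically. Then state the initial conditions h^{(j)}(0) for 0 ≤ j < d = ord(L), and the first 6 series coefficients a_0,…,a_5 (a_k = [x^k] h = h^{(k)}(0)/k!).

f: a_k = 0, -9, 27/2, -27, 243/4, -729/5, …
g: a_k = 0, 2, 0, -1/3, 0, 1/60, …
L₀ := L_f ⊗_s L_g (sym. prod.), ord ≤ 4.
h=∫₀ˣh₀: take L = L₀·Dx.
L = (-203 - 222·x - 189·x^2 + 432·x^3 + 324·x^4)·Dx + (-84 - 108·x + 648·x^2 + 648·x^3)·Dx^2 + (-208 - 228·x - 54·x^2 + 864·x^3 + 648·x^4)·Dx^3 + (-84 - 108·x + 648·x^2 + 648·x^3)·Dx^4 + (-5 - 6·x + 135·x^2 + 432·x^3 + 324·x^4)·Dx^5  (order 5).
h: a_k = 0, 0, 0, -6, 27/4, -51/5, …
ICs: h(0) = 0, h′(0) = 0, h′′(0) = 0, h′′′(0) = -36, h′′′′(0) = 162.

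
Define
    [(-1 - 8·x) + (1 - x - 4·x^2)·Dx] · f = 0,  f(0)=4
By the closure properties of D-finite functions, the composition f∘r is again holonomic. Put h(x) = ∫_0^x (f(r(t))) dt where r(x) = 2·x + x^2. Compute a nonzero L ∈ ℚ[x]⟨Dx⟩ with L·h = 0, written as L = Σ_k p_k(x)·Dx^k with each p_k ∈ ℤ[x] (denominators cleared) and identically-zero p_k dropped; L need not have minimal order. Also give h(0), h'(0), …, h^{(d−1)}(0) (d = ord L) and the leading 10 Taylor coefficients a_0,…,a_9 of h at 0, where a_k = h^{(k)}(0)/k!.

f: a_k = 4, 4, 20, 36, 116, 260, 724, 1764, 4660, 11716, …
L₀ from L_f via x↦r, Dx↦r'^{-1}Dx.
∫: right-multiply L₀ by Dx.
L = (2 + 34·x + 48·x^2 + 16·x^3)·Dx + (-1 + 2·x + 17·x^2 + 16·x^3 + 4·x^4)·Dx^2  (order 2).
h: a_k = 0, 4, 4, 28, 92, 2308/5, 6124/3, 69956/7, 48316, 2167508/9, …
ICs: h(0) = 0, h′(0) = 4.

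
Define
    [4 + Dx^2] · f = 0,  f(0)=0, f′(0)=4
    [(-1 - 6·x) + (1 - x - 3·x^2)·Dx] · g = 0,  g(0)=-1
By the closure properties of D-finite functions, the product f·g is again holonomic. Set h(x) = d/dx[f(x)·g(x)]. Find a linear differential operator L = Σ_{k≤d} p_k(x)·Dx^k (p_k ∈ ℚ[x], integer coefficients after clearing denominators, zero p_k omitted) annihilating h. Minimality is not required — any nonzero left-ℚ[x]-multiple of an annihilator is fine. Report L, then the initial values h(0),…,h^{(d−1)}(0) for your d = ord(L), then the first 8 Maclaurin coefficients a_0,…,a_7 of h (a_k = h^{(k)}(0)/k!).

L = (10 - 16·x - 40·x^2 + 48·x^3 + 72·x^4) + (5 + 34·x + 36·x^2 + 72·x^3)·Dx + (-1 - x - x^2 + 12·x^3 + 18·x^4)·Dx^2  (order 2).
h: a_k = -4, -8, -40, -304/3, -988/3, -4256/5, -106916/45, -385568/63, …
ICs: h(0) = -4, h′(0) = -8.

f: a_k = 0, 4, 0, -8/3, 0, 8/15, 0, -16/315, …
g: a_k = -1, -1, -4, -7, -19, -40, -97, -217, …
Product ⇒ symmetric product L₀, ord ≤ 2.
h₀' ⇒ L via d/dx closure of L₀.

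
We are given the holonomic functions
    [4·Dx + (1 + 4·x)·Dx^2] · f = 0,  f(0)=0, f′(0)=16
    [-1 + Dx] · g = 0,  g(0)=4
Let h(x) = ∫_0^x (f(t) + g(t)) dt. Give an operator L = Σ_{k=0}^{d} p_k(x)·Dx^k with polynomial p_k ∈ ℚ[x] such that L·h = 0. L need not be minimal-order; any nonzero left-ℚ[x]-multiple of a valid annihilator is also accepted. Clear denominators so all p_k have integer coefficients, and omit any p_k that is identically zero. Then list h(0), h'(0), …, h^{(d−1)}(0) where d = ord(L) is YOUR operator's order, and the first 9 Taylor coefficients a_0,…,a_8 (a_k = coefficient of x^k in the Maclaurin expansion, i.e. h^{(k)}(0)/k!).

f: a_k = 0, 16, -32, 256/3, -256, 4096/5, -8192/3, 65536/7, -32768, …
g: a_k = 4, 4, 2, 2/3, 1/6, 1/30, 1/180, 1/1260, 1/10080, …
Sum ⇒ L₀ = lclm(L_f,L_g) in ℚ(x)⟨Dx⟩.
h=∫h₀ ⇒ L = L₀·Dx.
L = (-36 - 16·x)·Dx^2 + (31 - 8·x - 16·x^2)·Dx^3 + (5 + 24·x + 16·x^2)·Dx^4  (order 4).
h: a_k = 0, 4, 10, -10, 43/2, -307/6, 24577/180, -70217/180, 11796481/10080, …
ICs: h(0) = 0, h′(0) = 4, h′′(0) = 20, h′′′(0) = -60.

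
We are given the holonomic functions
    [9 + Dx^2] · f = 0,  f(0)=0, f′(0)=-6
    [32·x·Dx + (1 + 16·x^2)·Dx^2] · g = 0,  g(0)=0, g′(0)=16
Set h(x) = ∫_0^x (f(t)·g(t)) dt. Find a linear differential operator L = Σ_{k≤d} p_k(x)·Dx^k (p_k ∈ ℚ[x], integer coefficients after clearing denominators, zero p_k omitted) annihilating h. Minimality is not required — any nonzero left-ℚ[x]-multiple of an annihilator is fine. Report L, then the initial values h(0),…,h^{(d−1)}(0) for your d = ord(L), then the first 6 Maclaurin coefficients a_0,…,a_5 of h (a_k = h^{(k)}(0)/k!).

L = (16425 + 696384·x^2 + 2778624·x^4 + 11943936·x^6 + 47775744·x^8)·Dx + (23616·x + 543744·x^3 + 3981312·x^5 + 21233664·x^7)·Dx^2 + (2050 + 87168·x^2 + 470016·x^4 + 2654208·x^6 + 10616832·x^8)·Dx^3 + (2624·x + 60416·x^3 + 442368·x^5 + 2359296·x^7)·Dx^4 + (25 + 1088·x^2 + 17920·x^4 + 147456·x^6 + 589824·x^8)·Dx^5  (order 5).
h: a_k = 0, 0, 0, -32, 0, 656/5, …
ICs: h(0) = 0, h′(0) = 0, h′′(0) = 0, h′′′(0) = -192, h′′′′(0) = 0.

f: a_k = 0, -6, 0, 9, 0, -81/20, …
g: a_k = 0, 16, 0, -256/3, 0, 4096/5, …
Product ⇒ symmetric product L₀, ord ≤ 4.
h=∫₀ˣh₀: take L = L₀·Dx.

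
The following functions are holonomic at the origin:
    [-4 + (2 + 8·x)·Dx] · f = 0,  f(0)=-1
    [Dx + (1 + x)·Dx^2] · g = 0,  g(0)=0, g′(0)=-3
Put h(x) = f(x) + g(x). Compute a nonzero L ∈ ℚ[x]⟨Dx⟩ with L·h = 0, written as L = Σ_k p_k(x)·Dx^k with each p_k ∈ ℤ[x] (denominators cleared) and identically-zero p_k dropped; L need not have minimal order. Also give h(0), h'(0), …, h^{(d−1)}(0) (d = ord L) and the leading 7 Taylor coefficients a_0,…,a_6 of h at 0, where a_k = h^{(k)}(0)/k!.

L = (-8 + 4·x)·Dx + (-10 - 8·x + 20·x^2)·Dx^2 + (-1 - 3·x + 6·x^2 + 8·x^3)·Dx^3  (order 3).
h: a_k = -1, -5, 7/2, -5, 43/4, -143/5, 169/2, …
ICs: h(0) = -1, h′(0) = -5, h′′(0) = 7.

f: a_k = -1, -2, 2, -4, 10, -28, 84, …
g: a_k = 0, -3, 3/2, -1, 3/4, -3/5, 1/2, …
L₀ := lclm(L_f,L_g); ord L₀ ≤ 1+2.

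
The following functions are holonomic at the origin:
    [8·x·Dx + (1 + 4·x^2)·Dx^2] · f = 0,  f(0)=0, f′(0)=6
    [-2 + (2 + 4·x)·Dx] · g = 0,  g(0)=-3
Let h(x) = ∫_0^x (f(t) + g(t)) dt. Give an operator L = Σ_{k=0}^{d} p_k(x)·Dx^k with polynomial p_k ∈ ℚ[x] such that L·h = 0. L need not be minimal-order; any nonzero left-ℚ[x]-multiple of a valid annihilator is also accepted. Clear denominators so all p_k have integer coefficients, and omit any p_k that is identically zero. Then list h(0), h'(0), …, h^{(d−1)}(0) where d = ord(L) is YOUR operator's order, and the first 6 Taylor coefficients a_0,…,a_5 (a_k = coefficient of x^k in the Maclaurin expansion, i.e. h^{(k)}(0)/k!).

f: a_k = 0, 6, 0, -8, 0, 96/5, …
g: a_k = -3, -3, 3/2, -3/2, 15/8, -21/8, …
Weyl lclm of L_f,L_g ⇒ L₀ (ord ≤ 3).
h=∫h₀ ⇒ L = L₀·Dx.
L = (-8 - 40·x + 96·x^2 + 96·x^3)·Dx^2 + (-11 - 32·x + 40·x^2 + 384·x^3 + 336·x^4)·Dx^3 + (-1 + 6·x + 24·x^2 + 48·x^3 + 112·x^4 + 96·x^5)·Dx^4  (order 4).
h: a_k = 0, -3, 3/2, 1/2, -19/8, 3/8, …
ICs: h(0) = 0, h′(0) = -3, h′′(0) = 3, h′′′(0) = 3.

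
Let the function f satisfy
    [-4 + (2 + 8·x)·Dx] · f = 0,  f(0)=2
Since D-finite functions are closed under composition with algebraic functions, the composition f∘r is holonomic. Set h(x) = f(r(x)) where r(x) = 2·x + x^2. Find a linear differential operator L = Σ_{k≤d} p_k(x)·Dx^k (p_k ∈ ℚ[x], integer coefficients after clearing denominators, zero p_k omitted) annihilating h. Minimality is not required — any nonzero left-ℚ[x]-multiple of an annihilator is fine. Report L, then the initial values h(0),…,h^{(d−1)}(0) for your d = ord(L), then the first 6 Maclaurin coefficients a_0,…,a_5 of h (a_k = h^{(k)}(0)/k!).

L = (-4 - 4·x) + (1 + 8·x + 4·x^2)·Dx  (order 1).
h: a_k = 2, 8, -12, 48, -228, 1200, …
ICs: h(0) = 2.

f: a_k = 2, 4, -4, 8, -20, 56, …
h₀=f(r): pull back L_f along r ⇒ L₀.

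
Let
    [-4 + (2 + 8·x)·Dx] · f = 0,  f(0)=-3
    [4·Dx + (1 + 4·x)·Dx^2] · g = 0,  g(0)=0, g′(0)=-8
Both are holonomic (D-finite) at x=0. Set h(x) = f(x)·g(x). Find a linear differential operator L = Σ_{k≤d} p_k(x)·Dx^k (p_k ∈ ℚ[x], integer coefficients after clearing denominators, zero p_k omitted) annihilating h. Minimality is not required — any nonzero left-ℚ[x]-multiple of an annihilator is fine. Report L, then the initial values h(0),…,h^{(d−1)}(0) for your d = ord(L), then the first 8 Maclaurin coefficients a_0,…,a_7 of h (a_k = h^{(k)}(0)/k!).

f: a_k = -3, -6, 6, -12, 30, -84, 252, -792, …
g: a_k = 0, -8, 16, -128/3, 128, -2048/5, 4096/3, -32768/7, …
h₀=f·g: eliminate ⇒ L₀, order ≤ 1·2.
L = 4 + (1 + 8·x + 16·x^2)·Dx^2  (order 2).
h: a_k = 0, 24, 0, -16, 64, -1136/5, 3968/5, -97376/35, …
ICs: h(0) = 0, h′(0) = 24.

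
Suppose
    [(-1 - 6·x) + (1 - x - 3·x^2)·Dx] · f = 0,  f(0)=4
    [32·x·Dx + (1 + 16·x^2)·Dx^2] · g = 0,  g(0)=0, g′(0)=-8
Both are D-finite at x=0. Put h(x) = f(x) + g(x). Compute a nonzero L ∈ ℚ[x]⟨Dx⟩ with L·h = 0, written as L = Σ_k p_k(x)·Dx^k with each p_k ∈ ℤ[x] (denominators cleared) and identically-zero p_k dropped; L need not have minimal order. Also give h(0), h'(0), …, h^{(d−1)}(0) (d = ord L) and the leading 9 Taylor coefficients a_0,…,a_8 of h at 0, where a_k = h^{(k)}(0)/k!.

L = (-128 + 512·x + 10560·x^2 + 25344·x^3 + 95904·x^4 + 41472·x^6)·Dx + (37 + 208·x - 206·x^2 + 1476·x^3 + 24336·x^4 + 66528·x^5 + 6912·x^6 + 41472·x^7)·Dx^2 + (-4 - 21·x - 198·x^2 - 90·x^3 - 1775·x^4 + 4080·x^5 + 6336·x^6 + 2304·x^7 + 6912·x^8)·Dx^3  (order 3).
h: a_k = 4, -4, 16, 212/3, 76, -1248/5, 388, 38844/7, 2032, …
ICs: h(0) = 4, h′(0) = -4, h′′(0) = 32.

f: a_k = 4, 4, 16, 28, 76, 160, 388, 868, 2032, …
g: a_k = 0, -8, 0, 128/3, 0, -2048/5, 0, 32768/7, 0, …
L₀ := lclm(L_f,L_g); ord L₀ ≤ 1+2.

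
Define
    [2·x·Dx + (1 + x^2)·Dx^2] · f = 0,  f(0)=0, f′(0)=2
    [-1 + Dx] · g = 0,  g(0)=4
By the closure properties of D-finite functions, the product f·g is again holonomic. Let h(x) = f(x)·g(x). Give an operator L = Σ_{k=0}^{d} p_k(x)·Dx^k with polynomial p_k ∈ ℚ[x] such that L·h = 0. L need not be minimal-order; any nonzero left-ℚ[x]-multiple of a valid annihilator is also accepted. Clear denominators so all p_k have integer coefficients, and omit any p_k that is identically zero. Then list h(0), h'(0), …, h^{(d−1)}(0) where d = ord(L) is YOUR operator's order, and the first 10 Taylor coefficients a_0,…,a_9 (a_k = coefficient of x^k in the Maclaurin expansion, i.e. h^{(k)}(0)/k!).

f: a_k = 0, 2, 0, -2/3, 0, 2/5, 0, -2/7, 0, 2/9, …
g: a_k = 4, 4, 2, 2/3, 1/6, 1/30, 1/180, 1/1260, 1/10080, 1/90720, …
Product ⇒ symmetric product L₀, ord ≤ 2.
L = (1 - 2·x + x^2) + (-2 + 2·x - 2·x^2)·Dx + (1 + x^2)·Dx^2  (order 2).
h: a_k = 0, 8, 8, 4/3, -4/3, 3/5, 11/9, -31/70, -113/126, 1151/3024, …
ICs: h(0) = 0, h′(0) = 8.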